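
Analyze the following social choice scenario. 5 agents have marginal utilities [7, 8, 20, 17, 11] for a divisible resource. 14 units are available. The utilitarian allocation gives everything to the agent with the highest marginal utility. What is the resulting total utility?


Step 1: The marginal utilities are [7, 8, 20, 17, 11]
Step 2: The highest marginal utility is 20
Step 3: All 14 units go to that agent
Step 4: Total utility = 20 * 14 = 280

280


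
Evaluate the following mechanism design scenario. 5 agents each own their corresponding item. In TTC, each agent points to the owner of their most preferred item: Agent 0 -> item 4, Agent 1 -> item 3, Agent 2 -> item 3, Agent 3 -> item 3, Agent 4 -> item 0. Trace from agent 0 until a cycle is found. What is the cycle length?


Step 1: Trace the pointer graph from agent 0: 0 -> 4 -> 0
Step 2: A cycle is detected when we revisit agent 0
Step 3: The cycle is: 0 -> 4 -> 0
Step 4: Cycle length = 2

2


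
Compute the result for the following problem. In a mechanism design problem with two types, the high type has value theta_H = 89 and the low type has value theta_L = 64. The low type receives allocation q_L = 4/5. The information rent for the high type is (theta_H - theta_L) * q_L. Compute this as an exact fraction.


Step 1: theta_H - theta_L = 89 - 64 = 25
Step 2: Information rent = (theta_H - theta_L) * q_L
Step 3: = 25 * 4/5
Step 4: = 20

20


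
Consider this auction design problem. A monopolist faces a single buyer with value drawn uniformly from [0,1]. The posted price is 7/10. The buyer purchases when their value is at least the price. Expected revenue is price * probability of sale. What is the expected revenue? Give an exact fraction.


Step 1: Posted price r = 7/10, value support [0,1]
Step 2: P(v >= r) = (1 - 7/10)/1 = 3/10
Step 3: Expected revenue = r * P(v >= r) = 7/10 * 3/10
Step 4: Revenue = 21/100

21/100


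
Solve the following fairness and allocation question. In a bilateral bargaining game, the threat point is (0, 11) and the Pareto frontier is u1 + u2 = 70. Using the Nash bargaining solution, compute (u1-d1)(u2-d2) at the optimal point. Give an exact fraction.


Step 1: The Nash solution splits surplus symmetrically above the disagreement point
Step 2: u1 = (total + d1 - d2)/2 = (70 + 0 - 11)/2 = 59/2
Step 3: u2 = (total - d1 + d2)/2 = (70 - 0 + 11)/2 = 81/2
Step 4: Nash product = (59/2 - 0) * (81/2 - 11)
Step 5: = 59/2 * 59/2 = 3481/4

3481/4


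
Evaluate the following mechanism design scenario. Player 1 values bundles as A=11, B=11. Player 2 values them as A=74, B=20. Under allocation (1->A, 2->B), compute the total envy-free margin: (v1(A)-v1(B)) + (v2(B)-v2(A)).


Step 1: Player 1's margin = v1(A) - v1(B) = 11 - 11 = 0
Step 2: Player 2's margin = v2(B) - v2(A) = 20 - 74 = -54
Step 3: Total margin = 0 + -54 = -54

-54


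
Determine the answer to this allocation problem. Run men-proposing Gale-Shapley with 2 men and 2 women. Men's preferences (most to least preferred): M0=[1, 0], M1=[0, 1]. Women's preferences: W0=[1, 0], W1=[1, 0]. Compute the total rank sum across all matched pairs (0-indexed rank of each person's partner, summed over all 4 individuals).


Step 1: Run Gale-Shapley (men propose, women hold best offer):
  M0 proposes to W1; she accepts
  M1 proposes to W0; she accepts
Step 2: Final matching: W0-M1, W1-M0
Step 3: 0-indexed ranks (man's rank of his match, then woman's): 0 + 0 + 0 + 1
Step 4: Total rank sum = 1

1


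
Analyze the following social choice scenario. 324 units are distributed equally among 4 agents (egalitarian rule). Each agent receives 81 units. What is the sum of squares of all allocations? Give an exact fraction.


Step 1: Each agent's share = 324/4 = 81
Step 2: Square of each share = (81)^2 = 6561
Step 3: Sum of squares = 4 * 6561 = 26244

26244


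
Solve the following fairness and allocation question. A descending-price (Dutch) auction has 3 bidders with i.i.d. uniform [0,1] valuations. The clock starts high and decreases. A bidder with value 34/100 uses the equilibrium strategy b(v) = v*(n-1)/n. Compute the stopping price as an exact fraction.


Step 1: Dutch auctions are strategically equivalent to first-price auctions
Step 2: The equilibrium bid is b(v) = v*(n-1)/n
Step 3: b = 17/50 * 2/3
Step 4: b = 17/75

17/75


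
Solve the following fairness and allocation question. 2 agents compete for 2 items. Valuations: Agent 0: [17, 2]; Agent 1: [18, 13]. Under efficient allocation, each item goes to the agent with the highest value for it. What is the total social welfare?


Step 1: For each item, find the maximum value among all agents.
Step 2: Item 0 -> Agent 1 (value 18)
Step 3: Item 1 -> Agent 1 (value 13)
Step 4: Total welfare = 18 + 13 = 31

31


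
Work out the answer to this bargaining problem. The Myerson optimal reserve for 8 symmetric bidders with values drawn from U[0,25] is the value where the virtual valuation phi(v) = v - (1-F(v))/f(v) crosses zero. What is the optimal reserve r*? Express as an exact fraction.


Step 1: For U[0,25], F(v) = v/25 and f(v) = 1/25
Step 2: phi(v) = v - (1 - v/25)/(1/25) = v - (25 - v) = 2v - 25
Step 3: Set phi(r*) = 0: 2r* - 25 = 0
Step 4: r* = 25/2 (the number of bidders n = 8 does not enter)

25/2


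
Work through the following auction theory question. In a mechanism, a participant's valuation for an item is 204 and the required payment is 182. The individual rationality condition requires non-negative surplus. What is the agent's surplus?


Step 1: Surplus = value - payment = 204 - 182 = 22
Step 2: IR is satisfied (surplus >= 0)

22


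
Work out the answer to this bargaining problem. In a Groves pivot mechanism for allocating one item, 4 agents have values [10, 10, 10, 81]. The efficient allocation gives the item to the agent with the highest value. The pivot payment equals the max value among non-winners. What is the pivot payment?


Step 1: The efficient winner is agent 3 with value 81
Step 2: Other agents' values: [10, 10, 10]
Step 3: Pivot payment = max(others) = 10
Step 4: The winner pays 10

10


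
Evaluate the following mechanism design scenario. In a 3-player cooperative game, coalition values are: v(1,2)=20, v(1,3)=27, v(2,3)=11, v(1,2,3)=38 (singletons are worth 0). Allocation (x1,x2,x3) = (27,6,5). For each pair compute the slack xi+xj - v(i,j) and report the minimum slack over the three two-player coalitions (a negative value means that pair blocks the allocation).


Step 1: Slack for coalition (1,2): x1+x2 - v12 = 33 - 20 = 13
Step 2: Slack for coalition (1,3): x1+x3 - v13 = 32 - 27 = 5
Step 3: Slack for coalition (2,3): x2+x3 - v23 = 11 - 11 = 0
Step 4: Minimum slack = min(13, 5, 0) = 0, attained by (2,3); no pair can gain by deviating, so the allocation is in the core

0


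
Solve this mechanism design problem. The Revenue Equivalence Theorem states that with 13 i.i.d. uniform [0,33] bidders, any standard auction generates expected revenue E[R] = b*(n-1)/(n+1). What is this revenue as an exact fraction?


Step 1: By Revenue Equivalence, expected revenue = b*(n-1)/(n+1)
Step 2: Substituting n = 13, b = 33
Step 3: Revenue = 33*(13-1)/(13+1) = 33*12/14
Step 4: Revenue = 396/14 = 198/7

198/7


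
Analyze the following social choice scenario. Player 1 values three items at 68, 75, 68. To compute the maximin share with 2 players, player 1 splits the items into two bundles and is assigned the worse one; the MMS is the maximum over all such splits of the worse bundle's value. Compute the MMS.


Step 1: Item values = 68, 75, 68
Step 2: Enumerate all 2-bundle partitions and take the smaller bundle:
  Partition 1: {68} vs {75,68} -> bundles 68, 143; min = 68
  Partition 2: {75} vs {68,68} -> bundles 75, 136; min = 75
  Partition 3: {68} vs {68,75} -> bundles 68, 143; min = 68
Step 3: MMS = max(68, 75, 68) = 75

75


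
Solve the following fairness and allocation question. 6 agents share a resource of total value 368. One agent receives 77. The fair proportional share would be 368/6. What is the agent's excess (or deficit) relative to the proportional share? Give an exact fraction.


Step 1: Proportional share = 368/6 = 184/3
Step 2: Agent's actual allocation = 77
Step 3: Excess = 77 - 184/3 = 47/3

47/3


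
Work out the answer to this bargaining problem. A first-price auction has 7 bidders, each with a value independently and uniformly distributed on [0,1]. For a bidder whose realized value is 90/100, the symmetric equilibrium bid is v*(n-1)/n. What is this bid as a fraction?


Step 1: The symmetric BNE bidding function is b(v) = v * (n-1) / n
Step 2: Substitute v = 9/10 and n = 7
Step 3: b = 9/10 * 6/7
Step 4: b = 27/35

27/35


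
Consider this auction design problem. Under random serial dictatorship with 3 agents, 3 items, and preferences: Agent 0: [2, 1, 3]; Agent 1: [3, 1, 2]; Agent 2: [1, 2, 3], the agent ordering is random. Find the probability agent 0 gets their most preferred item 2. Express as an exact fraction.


Step 1: Agent 0 wants item 2
Step 2: There are 6 possible orderings of agents
Step 3: In 6 orderings, agent 0 gets item 2
Step 4: Probability = 6/6 = 1

1


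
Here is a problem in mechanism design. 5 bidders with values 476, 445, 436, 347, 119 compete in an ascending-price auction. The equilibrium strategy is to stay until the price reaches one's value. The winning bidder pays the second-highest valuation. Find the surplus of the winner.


Step 1: Identify the highest value: 476
Step 2: Identify the second-highest value: 445
Step 3: The final price = second-highest value = 445
Step 4: Surplus = 476 - 445 = 31

31


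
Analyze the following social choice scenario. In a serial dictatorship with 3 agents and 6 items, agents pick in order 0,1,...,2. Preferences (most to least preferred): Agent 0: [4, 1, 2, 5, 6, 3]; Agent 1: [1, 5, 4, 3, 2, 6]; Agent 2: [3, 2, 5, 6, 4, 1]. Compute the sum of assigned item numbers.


Step 1: Agent 0 picks item 4
Step 2: Agent 1 picks item 1
Step 3: Agent 2 picks item 3
Step 4: Sum = 4 + 1 + 3 = 8

8


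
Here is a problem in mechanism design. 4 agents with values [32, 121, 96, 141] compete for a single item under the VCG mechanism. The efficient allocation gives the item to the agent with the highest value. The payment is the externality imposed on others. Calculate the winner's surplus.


Step 1: The winner is the agent with the highest value: agent 3 with value 141
Step 2: Values of other agents: [32, 121, 96]
Step 3: VCG payment = max of others' values = 121
Step 4: Surplus = 141 - 121 = 20

20


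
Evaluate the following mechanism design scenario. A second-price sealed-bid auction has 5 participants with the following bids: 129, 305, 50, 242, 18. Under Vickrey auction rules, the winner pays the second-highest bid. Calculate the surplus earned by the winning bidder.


Step 1: Sort bids in descending order: 305, 242, 129, 50, 18
Step 2: The winning bid is the highest: 305
Step 3: The payment equals the second-highest bid: 242
Step 4: Surplus = winner's bid - payment = 305 - 242 = 63

63


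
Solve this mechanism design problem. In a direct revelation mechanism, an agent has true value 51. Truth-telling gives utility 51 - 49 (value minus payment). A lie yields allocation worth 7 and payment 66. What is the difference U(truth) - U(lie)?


Step 1: U(truth) = value - payment = 51 - 49 = 2
Step 2: U(lie) = allocation - payment = 7 - 66 = -59
Step 3: IC gap = 2 - (-59) = 61

61


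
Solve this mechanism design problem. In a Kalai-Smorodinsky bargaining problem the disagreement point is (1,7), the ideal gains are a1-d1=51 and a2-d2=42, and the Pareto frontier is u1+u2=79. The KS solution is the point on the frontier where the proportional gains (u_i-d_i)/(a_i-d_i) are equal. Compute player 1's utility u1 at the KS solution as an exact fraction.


Step 1: At the KS point, (u1-d1)/r1 = (u2-d2)/r2 = t and u1+u2 = 79
Step 2: u1 = d1 + r1*t and u2 = d2 + r2*t, so (d1 + r1*t) + (d2 + r2*t) = 79
Step 3: t = (79 - 1 - 7)/(51 + 42) = 71/93
Step 4: u1 = d1 + r1*t = 1 + 51 * 71/93 = 1238/31
Step 5: (Check: u2 = d2 + r2*t = 1211/31; u1+u2 = 1238/31 + 1211/31 = 79, on the frontier.)

1238/31


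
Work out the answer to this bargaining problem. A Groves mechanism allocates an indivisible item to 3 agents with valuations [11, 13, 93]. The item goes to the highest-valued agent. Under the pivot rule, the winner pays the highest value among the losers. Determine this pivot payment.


Step 1: The efficient winner is agent 2 with value 93
Step 2: Other agents' values: [11, 13]
Step 3: Pivot payment = max(others) = 13
Step 4: The winner pays 13

13


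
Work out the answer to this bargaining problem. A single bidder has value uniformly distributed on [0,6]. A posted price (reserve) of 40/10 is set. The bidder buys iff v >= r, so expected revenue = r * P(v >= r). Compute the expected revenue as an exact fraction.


Step 1: Posted price r = 4, value support [0,6]
Step 2: P(v >= r) = (6 - 4)/6 = 1/3
Step 3: Expected revenue = r * P(v >= r) = 4 * 1/3
Step 4: Revenue = 4/3

4/3


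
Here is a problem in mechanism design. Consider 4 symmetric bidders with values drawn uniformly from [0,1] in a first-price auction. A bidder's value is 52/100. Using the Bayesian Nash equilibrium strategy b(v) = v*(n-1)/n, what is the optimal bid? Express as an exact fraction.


Step 1: The symmetric BNE bidding function is b(v) = v * (n-1) / n
Step 2: Substitute v = 13/25 and n = 4
Step 3: b = 13/25 * 3/4
Step 4: b = 39/100

39/100


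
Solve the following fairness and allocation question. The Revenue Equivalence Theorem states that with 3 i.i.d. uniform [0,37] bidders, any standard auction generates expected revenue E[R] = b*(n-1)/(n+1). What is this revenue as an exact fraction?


Step 1: By Revenue Equivalence, expected revenue = b*(n-1)/(n+1)
Step 2: Substituting n = 3, b = 37
Step 3: Revenue = 37*(3-1)/(3+1) = 37*2/4
Step 4: Revenue = 74/4 = 37/2

37/2


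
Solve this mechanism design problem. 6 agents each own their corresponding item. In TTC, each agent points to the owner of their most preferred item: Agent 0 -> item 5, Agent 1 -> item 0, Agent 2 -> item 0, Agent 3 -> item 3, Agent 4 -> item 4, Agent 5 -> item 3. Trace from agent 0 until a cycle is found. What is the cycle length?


Step 1: Trace the pointer graph from agent 0: 0 -> 5 -> 3 -> 3
Step 2: A cycle is detected when we revisit agent 3
Step 3: The cycle is: 3 -> 3
Step 4: Cycle length = 1

1


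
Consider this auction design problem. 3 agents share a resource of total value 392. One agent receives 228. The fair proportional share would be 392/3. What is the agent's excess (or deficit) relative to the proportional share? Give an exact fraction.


Step 1: Proportional share = 392/3
Step 2: Agent's actual allocation = 228
Step 3: Excess = 228 - 392/3 = 292/3

292/3


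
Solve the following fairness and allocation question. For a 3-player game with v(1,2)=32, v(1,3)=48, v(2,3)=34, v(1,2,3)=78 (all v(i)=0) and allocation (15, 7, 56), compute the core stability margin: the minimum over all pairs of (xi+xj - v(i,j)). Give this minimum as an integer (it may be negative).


Step 1: Slack for coalition (1,2): x1+x2 - v12 = 22 - 32 = -10
Step 2: Slack for coalition (1,3): x1+x3 - v13 = 71 - 48 = 23
Step 3: Slack for coalition (2,3): x2+x3 - v23 = 63 - 34 = 29
Step 4: Minimum slack = min(-10, 23, 29) = -10, attained by (1,2); coalition (1,2) can block (slack < 0), so the allocation is not in the core

-10


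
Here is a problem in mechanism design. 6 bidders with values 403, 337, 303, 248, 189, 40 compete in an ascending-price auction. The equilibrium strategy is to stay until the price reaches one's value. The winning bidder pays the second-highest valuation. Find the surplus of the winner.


Step 1: Identify the highest value: 403
Step 2: Identify the second-highest value: 337
Step 3: The final price = second-highest value = 337
Step 4: Surplus = 403 - 337 = 66

66


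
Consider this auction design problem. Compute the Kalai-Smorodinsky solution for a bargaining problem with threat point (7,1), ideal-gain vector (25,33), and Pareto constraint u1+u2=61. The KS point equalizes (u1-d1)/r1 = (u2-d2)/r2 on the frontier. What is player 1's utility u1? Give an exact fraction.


Step 1: At the KS point, (u1-d1)/r1 = (u2-d2)/r2 = t and u1+u2 = 61
Step 2: u1 = d1 + r1*t and u2 = d2 + r2*t, so (d1 + r1*t) + (d2 + r2*t) = 61
Step 3: t = (61 - 7 - 1)/(25 + 33) = 53/58
Step 4: u1 = d1 + r1*t = 7 + 25 * 53/58 = 1731/58
Step 5: (Check: u2 = d2 + r2*t = 1807/58; u1+u2 = 1731/58 + 1807/58 = 61, on the frontier.)

1731/58


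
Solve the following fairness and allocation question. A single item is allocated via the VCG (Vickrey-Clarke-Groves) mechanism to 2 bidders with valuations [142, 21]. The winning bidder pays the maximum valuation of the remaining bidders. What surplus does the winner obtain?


Step 1: The winner is the agent with the highest value: agent 0 with value 142
Step 2: Values of other agents: [21]
Step 3: VCG payment = max of others' values = 21
Step 4: Surplus = 142 - 21 = 121

121


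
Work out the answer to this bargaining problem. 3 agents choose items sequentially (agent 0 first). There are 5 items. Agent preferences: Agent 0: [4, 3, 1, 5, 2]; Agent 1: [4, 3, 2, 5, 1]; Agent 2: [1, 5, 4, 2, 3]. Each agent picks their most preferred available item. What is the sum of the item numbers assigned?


Step 1: Agent 0 picks item 4
Step 2: Agent 1 picks item 3
Step 3: Agent 2 picks item 1
Step 4: Sum = 4 + 3 + 1 = 8

8


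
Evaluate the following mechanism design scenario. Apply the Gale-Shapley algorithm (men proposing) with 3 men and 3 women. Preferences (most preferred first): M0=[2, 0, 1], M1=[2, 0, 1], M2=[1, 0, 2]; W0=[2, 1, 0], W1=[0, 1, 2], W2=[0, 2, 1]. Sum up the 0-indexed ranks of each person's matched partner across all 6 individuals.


Step 1: Run Gale-Shapley (men propose, women hold best offer):
  M0 proposes to W2; she accepts
  M1 proposes to W2; rejected
  M1 proposes to W0; she accepts
  M2 proposes to W1; she accepts
Step 2: Final matching: W0-M1, W1-M2, W2-M0
Step 3: 0-indexed ranks (man's rank of his match, then woman's): 1 + 1 + 0 + 2 + 0 + 0
Step 4: Total rank sum = 4

4


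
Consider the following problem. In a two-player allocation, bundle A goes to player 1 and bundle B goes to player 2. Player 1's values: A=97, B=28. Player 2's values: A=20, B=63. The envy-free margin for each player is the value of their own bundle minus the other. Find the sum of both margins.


Step 1: Player 1's margin = v1(A) - v1(B) = 97 - 28 = 69
Step 2: Player 2's margin = v2(B) - v2(A) = 63 - 20 = 43
Step 3: Total margin = 69 + 43 = 112

112


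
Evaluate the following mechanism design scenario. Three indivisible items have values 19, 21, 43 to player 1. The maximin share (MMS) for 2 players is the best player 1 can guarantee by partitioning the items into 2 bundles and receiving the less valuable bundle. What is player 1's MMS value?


Step 1: Item values = 19, 21, 43
Step 2: Enumerate all 2-bundle partitions and take the smaller bundle:
  Partition 1: {19} vs {21,43} -> bundles 19, 64; min = 19
  Partition 2: {21} vs {19,43} -> bundles 21, 62; min = 21
  Partition 3: {43} vs {19,21} -> bundles 43, 40; min = 40
Step 3: MMS = max(19, 21, 40) = 40

40


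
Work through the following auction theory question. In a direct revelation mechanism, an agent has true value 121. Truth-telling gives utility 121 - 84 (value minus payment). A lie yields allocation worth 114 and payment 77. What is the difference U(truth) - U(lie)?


Step 1: U(truth) = value - payment = 121 - 84 = 37
Step 2: U(lie) = allocation - payment = 114 - 77 = 37
Step 3: IC gap = 37 - 37 = 0

0


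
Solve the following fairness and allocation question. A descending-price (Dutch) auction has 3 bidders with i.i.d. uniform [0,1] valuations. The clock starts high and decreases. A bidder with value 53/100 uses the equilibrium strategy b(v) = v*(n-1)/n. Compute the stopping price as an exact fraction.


Step 1: Dutch auctions are strategically equivalent to first-price auctions
Step 2: The equilibrium bid is b(v) = v*(n-1)/n
Step 3: b = 53/100 * 2/3
Step 4: b = 53/150

53/150


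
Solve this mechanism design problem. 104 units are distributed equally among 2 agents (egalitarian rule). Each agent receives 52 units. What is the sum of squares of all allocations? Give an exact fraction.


Step 1: Each agent's share = 104/2 = 52
Step 2: Square of each share = (52)^2 = 2704
Step 3: Sum of squares = 2 * 2704 = 5408

5408


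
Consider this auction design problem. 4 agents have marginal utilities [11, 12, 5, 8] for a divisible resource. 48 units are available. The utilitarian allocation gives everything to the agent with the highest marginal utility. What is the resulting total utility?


Step 1: The marginal utilities are [11, 12, 5, 8]
Step 2: The highest marginal utility is 12
Step 3: All 48 units go to that agent
Step 4: Total utility = 12 * 48 = 576

576


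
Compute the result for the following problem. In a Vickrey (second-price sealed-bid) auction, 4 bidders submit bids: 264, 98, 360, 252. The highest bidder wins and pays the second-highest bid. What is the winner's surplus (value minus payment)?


Step 1: Sort bids in descending order: 360, 264, 252, 98
Step 2: The winning bid is the highest: 360
Step 3: The payment equals the second-highest bid: 264
Step 4: Surplus = winner's bid - payment = 360 - 264 = 96

96


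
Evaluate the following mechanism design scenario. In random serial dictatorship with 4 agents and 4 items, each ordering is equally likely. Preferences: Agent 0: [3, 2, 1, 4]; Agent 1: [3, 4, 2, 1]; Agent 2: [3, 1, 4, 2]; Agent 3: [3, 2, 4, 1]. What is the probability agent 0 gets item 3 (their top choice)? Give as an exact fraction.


Step 1: Agent 0 wants item 3
Step 2: There are 24 possible orderings of agents
Step 3: In 6 orderings, agent 0 gets item 3
Step 4: Probability = 6/24 = 1/4

1/4


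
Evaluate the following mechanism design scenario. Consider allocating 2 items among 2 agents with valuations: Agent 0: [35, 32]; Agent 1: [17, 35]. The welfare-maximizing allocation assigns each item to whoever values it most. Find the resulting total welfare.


Step 1: For each item, find the maximum value among all agents.
Step 2: Item 0 -> Agent 0 (value 35)
Step 3: Item 1 -> Agent 1 (value 35)
Step 4: Total welfare = 35 + 35 = 70

70


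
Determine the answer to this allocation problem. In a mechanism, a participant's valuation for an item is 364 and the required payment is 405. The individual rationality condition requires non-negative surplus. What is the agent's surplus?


Step 1: Surplus = value - payment = 364 - 405 = -41
Step 2: IR is violated (surplus < 0)

-41


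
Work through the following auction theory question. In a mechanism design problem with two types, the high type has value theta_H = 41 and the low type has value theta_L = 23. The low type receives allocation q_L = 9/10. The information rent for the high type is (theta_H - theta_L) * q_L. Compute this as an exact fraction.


Step 1: theta_H - theta_L = 41 - 23 = 18
Step 2: Information rent = (theta_H - theta_L) * q_L
Step 3: = 18 * 9/10
Step 4: = 81/5

81/5


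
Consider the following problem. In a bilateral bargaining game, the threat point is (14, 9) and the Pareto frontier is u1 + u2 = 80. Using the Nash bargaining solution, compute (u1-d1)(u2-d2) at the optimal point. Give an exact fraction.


Step 1: The Nash solution splits surplus symmetrically above the disagreement point
Step 2: u1 = (total + d1 - d2)/2 = (80 + 14 - 9)/2 = 85/2
Step 3: u2 = (total - d1 + d2)/2 = (80 - 14 + 9)/2 = 75/2
Step 4: Nash product = (85/2 - 14) * (75/2 - 9)
Step 5: = 57/2 * 57/2 = 3249/4

3249/4


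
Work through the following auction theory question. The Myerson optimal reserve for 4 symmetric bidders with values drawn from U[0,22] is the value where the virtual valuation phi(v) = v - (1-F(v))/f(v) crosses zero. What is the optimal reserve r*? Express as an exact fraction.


Step 1: For U[0,22], F(v) = v/22 and f(v) = 1/22
Step 2: phi(v) = v - (1 - v/22)/(1/22) = v - (22 - v) = 2v - 22
Step 3: Set phi(r*) = 0: 2r* - 22 = 0
Step 4: r* = 22/2 = 11 (the number of bidders n = 4 does not enter)

11


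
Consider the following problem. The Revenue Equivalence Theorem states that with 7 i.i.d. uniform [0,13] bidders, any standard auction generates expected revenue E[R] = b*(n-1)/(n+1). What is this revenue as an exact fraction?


Step 1: By Revenue Equivalence, expected revenue = b*(n-1)/(n+1)
Step 2: Substituting n = 7, b = 13
Step 3: Revenue = 13*(7-1)/(7+1) = 13*6/8
Step 4: Revenue = 78/8 = 39/4

39/4


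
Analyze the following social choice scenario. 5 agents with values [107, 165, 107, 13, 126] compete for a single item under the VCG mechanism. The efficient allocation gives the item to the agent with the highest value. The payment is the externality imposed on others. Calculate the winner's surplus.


Step 1: The winner is the agent with the highest value: agent 1 with value 165
Step 2: Values of other agents: [107, 107, 13, 126]
Step 3: VCG payment = max of others' values = 126
Step 4: Surplus = 165 - 126 = 39

39


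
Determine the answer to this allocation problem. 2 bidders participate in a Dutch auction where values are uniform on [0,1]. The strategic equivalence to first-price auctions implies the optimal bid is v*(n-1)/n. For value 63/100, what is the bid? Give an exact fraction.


Step 1: Dutch auctions are strategically equivalent to first-price auctions
Step 2: The equilibrium bid is b(v) = v*(n-1)/n
Step 3: b = 63/100 * 1/2
Step 4: b = 63/200

63/200


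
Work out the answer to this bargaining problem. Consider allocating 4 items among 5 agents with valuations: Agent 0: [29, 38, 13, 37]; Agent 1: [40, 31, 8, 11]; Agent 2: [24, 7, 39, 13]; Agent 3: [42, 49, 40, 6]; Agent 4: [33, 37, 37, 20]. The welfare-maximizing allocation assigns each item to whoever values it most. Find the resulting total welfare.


Step 1: For each item, find the maximum value among all agents.
Step 2: Item 0 -> Agent 3 (value 42)
Step 3: Item 1 -> Agent 3 (value 49)
Step 4: Item 2 -> Agent 3 (value 40)
Step 5: Item 3 -> Agent 0 (value 37)
Step 6: Total welfare = 42 + 49 + 40 + 37 = 168

168


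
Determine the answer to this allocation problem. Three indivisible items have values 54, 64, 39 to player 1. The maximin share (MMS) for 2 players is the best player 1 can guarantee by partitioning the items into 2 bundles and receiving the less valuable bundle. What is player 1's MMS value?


Step 1: Item values = 54, 64, 39
Step 2: Enumerate all 2-bundle partitions and take the smaller bundle:
  Partition 1: {54} vs {64,39} -> bundles 54, 103; min = 54
  Partition 2: {64} vs {54,39} -> bundles 64, 93; min = 64
  Partition 3: {39} vs {54,64} -> bundles 39, 118; min = 39
Step 3: MMS = max(54, 64, 39) = 64

64


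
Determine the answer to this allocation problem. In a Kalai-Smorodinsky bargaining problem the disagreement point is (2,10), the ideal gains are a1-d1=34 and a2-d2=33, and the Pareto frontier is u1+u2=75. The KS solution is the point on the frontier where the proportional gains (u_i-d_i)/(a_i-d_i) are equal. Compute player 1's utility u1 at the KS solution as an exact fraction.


Step 1: At the KS point, (u1-d1)/r1 = (u2-d2)/r2 = t and u1+u2 = 75
Step 2: u1 = d1 + r1*t and u2 = d2 + r2*t, so (d1 + r1*t) + (d2 + r2*t) = 75
Step 3: t = (75 - 2 - 10)/(34 + 33) = 63/67
Step 4: u1 = d1 + r1*t = 2 + 34 * 63/67 = 2276/67
Step 5: (Check: u2 = d2 + r2*t = 2749/67; u1+u2 = 2276/67 + 2749/67 = 75, on the frontier.)

2276/67


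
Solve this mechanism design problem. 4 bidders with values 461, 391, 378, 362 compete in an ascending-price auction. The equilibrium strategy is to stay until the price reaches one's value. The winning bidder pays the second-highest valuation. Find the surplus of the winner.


Step 1: Identify the highest value: 461
Step 2: Identify the second-highest value: 391
Step 3: The final price = second-highest value = 391
Step 4: Surplus = 461 - 391 = 70

70


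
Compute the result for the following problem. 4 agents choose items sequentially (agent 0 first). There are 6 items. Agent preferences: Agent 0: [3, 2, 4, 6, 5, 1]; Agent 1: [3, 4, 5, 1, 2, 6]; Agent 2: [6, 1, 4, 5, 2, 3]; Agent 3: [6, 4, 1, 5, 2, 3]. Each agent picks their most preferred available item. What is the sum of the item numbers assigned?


Step 1: Agent 0 picks item 3
Step 2: Agent 1 picks item 4
Step 3: Agent 2 picks item 6
Step 4: Agent 3 picks item 1
Step 5: Sum = 3 + 4 + 6 + 1 = 14

14


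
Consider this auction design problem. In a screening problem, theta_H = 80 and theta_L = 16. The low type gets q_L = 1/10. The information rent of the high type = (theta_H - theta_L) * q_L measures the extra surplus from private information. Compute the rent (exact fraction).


Step 1: theta_H - theta_L = 80 - 16 = 64
Step 2: Information rent = (theta_H - theta_L) * q_L
Step 3: = 64 * 1/10
Step 4: = 32/5

32/5


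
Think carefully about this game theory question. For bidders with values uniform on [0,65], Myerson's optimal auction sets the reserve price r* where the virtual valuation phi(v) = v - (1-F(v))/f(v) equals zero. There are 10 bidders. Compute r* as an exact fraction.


Step 1: For U[0,65], F(v) = v/65 and f(v) = 1/65
Step 2: phi(v) = v - (1 - v/65)/(1/65) = v - (65 - v) = 2v - 65
Step 3: Set phi(r*) = 0: 2r* - 65 = 0
Step 4: r* = 65/2 (the number of bidders n = 10 does not enter)

65/2


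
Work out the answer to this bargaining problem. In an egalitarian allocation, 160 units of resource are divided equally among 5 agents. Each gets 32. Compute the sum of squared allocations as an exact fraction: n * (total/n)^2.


Step 1: Each agent's share = 160/5 = 32
Step 2: Square of each share = (32)^2 = 1024
Step 3: Sum of squares = 5 * 1024 = 5120

5120


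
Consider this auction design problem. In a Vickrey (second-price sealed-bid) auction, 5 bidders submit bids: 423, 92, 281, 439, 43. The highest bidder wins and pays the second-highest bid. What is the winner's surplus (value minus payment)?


Step 1: Sort bids in descending order: 439, 423, 281, 92, 43
Step 2: The winning bid is the highest: 439
Step 3: The payment equals the second-highest bid: 423
Step 4: Surplus = winner's bid - payment = 439 - 423 = 16

16


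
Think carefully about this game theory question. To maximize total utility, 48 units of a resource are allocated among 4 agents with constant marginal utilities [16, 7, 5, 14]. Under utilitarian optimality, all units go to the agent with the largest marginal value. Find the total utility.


Step 1: The marginal utilities are [16, 7, 5, 14]
Step 2: The highest marginal utility is 16
Step 3: All 48 units go to that agent
Step 4: Total utility = 16 * 48 = 768

768


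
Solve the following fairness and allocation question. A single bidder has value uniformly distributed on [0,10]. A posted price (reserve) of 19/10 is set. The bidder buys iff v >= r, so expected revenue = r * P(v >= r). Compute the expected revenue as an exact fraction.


Step 1: Posted price r = 19/10, value support [0,10]
Step 2: P(v >= r) = (10 - 19/10)/10 = 81/100
Step 3: Expected revenue = r * P(v >= r) = 19/10 * 81/100
Step 4: Revenue = 1539/1000

1539/1000


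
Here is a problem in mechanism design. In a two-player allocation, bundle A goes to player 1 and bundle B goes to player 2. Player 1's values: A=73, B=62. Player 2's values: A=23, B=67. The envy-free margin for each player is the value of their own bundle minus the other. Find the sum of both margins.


Step 1: Player 1's margin = v1(A) - v1(B) = 73 - 62 = 11
Step 2: Player 2's margin = v2(B) - v2(A) = 67 - 23 = 44
Step 3: Total margin = 11 + 44 = 55

55


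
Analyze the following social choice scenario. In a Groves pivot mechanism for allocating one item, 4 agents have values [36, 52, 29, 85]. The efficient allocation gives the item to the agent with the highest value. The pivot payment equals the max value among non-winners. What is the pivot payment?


Step 1: The efficient winner is agent 3 with value 85
Step 2: Other agents' values: [36, 52, 29]
Step 3: Pivot payment = max(others) = 52
Step 4: The winner pays 52

52


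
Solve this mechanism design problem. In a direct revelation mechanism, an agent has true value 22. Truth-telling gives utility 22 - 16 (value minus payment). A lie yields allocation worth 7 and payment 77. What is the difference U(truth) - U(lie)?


Step 1: U(truth) = value - payment = 22 - 16 = 6
Step 2: U(lie) = allocation - payment = 7 - 77 = -70
Step 3: IC gap = 6 - (-70) = 76

76


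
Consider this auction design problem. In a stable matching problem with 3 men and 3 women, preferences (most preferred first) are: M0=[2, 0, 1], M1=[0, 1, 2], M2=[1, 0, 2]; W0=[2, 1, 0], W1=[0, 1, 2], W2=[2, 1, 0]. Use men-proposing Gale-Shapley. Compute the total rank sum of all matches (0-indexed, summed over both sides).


Step 1: Run Gale-Shapley (men propose, women hold best offer):
  M0 proposes to W2; she accepts
  M1 proposes to W0; she accepts
  M2 proposes to W1; she accepts
Step 2: Final matching: W0-M1, W1-M2, W2-M0
Step 3: 0-indexed ranks (man's rank of his match, then woman's): 0 + 1 + 0 + 2 + 0 + 2
Step 4: Total rank sum = 5

5


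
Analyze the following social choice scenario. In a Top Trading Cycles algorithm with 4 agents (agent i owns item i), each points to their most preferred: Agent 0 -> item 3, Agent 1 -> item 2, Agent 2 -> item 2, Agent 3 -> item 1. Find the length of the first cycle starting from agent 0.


Step 1: Trace the pointer graph from agent 0: 0 -> 3 -> 1 -> 2 -> 2
Step 2: A cycle is detected when we revisit agent 2
Step 3: The cycle is: 2 -> 2
Step 4: Cycle length = 1

1


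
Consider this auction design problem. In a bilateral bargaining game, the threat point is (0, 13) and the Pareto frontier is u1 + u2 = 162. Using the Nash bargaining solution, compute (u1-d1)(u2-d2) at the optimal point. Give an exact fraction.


Step 1: The Nash solution splits surplus symmetrically above the disagreement point
Step 2: u1 = (total + d1 - d2)/2 = (162 + 0 - 13)/2 = 149/2
Step 3: u2 = (total - d1 + d2)/2 = (162 - 0 + 13)/2 = 175/2
Step 4: Nash product = (149/2 - 0) * (175/2 - 13)
Step 5: = 149/2 * 149/2 = 22201/4

22201/4


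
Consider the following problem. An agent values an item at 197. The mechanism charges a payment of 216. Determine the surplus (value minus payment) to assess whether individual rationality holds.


Step 1: Surplus = value - payment = 197 - 216 = -19
Step 2: IR is violated (surplus < 0)

-19


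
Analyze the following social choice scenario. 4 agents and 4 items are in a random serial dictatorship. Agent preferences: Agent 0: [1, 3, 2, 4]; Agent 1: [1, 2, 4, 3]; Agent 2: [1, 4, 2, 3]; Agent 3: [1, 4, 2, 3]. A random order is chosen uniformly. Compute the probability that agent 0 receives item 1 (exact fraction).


Step 1: Agent 0 wants item 1
Step 2: There are 24 possible orderings of agents
Step 3: In 6 orderings, agent 0 gets item 1
Step 4: Probability = 6/24 = 1/4

1/4


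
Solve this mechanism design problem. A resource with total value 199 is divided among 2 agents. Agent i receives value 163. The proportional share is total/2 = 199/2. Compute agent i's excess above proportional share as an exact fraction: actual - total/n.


Step 1: Proportional share = 199/2
Step 2: Agent's actual allocation = 163
Step 3: Excess = 163 - 199/2 = 127/2

127/2


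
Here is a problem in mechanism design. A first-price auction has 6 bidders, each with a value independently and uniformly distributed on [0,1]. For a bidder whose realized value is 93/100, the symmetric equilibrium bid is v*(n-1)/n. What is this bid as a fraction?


Step 1: The symmetric BNE bidding function is b(v) = v * (n-1) / n
Step 2: Substitute v = 93/100 and n = 6
Step 3: b = 93/100 * 5/6
Step 4: b = 31/40

31/40


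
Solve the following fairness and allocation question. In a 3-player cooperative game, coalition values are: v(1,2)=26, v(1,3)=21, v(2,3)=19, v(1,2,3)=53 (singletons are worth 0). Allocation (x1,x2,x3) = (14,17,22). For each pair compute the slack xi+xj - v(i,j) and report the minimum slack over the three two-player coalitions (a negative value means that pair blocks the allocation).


Step 1: Slack for coalition (1,2): x1+x2 - v12 = 31 - 26 = 5
Step 2: Slack for coalition (1,3): x1+x3 - v13 = 36 - 21 = 15
Step 3: Slack for coalition (2,3): x2+x3 - v23 = 39 - 19 = 20
Step 4: Minimum slack = min(5, 15, 20) = 5, attained by (1,2); no pair can gain by deviating, so the allocation is in the core

5


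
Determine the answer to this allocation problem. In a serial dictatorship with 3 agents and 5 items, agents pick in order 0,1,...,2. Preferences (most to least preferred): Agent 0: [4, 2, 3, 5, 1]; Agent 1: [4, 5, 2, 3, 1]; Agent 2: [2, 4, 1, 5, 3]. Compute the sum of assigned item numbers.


Step 1: Agent 0 picks item 4
Step 2: Agent 1 picks item 5
Step 3: Agent 2 picks item 2
Step 4: Sum = 4 + 5 + 2 = 11

11


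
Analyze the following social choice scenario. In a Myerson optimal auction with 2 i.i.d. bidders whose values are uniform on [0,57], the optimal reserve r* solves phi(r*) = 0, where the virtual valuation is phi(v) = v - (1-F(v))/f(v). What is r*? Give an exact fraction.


Step 1: For U[0,57], F(v) = v/57 and f(v) = 1/57
Step 2: phi(v) = v - (1 - v/57)/(1/57) = v - (57 - v) = 2v - 57
Step 3: Set phi(r*) = 0: 2r* - 57 = 0
Step 4: r* = 57/2 (the number of bidders n = 2 does not enter)

57/2


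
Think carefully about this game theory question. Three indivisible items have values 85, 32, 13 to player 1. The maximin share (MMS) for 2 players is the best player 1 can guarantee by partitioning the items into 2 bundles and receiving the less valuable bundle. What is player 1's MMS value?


Step 1: Item values = 85, 32, 13
Step 2: Enumerate all 2-bundle partitions and take the smaller bundle:
  Partition 1: {85} vs {32,13} -> bundles 85, 45; min = 45
  Partition 2: {32} vs {85,13} -> bundles 32, 98; min = 32
  Partition 3: {13} vs {85,32} -> bundles 13, 117; min = 13
Step 3: MMS = max(45, 32, 13) = 45

45


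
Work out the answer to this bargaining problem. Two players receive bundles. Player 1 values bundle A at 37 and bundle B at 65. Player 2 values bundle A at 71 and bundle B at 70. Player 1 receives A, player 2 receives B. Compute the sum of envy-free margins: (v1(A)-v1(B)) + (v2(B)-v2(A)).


Step 1: Player 1's margin = v1(A) - v1(B) = 37 - 65 = -28
Step 2: Player 2's margin = v2(B) - v2(A) = 70 - 71 = -1
Step 3: Total margin = -28 + -1 = -29

-29


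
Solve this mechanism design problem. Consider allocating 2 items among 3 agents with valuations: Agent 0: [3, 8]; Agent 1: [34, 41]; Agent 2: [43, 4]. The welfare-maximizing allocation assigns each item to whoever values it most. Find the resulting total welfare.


Step 1: For each item, find the maximum value among all agents.
Step 2: Item 0 -> Agent 2 (value 43)
Step 3: Item 1 -> Agent 1 (value 41)
Step 4: Total welfare = 43 + 41 = 84

84


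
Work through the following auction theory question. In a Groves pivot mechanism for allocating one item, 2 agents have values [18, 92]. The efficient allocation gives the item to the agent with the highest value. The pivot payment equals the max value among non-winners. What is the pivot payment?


Step 1: The efficient winner is agent 1 with value 92
Step 2: Other agents' values: [18]
Step 3: Pivot payment = max(others) = 18
Step 4: The winner pays 18

18


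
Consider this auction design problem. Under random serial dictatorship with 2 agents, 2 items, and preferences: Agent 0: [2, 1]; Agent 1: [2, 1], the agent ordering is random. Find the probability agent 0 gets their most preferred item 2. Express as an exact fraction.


Step 1: Agent 0 wants item 2
Step 2: There are 2 possible orderings of agents
Step 3: In 1 orderings, agent 0 gets item 2
Step 4: Probability = 1/2

1/2


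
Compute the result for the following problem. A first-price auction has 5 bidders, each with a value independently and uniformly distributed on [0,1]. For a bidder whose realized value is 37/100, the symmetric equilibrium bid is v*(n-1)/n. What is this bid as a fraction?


Step 1: The symmetric BNE bidding function is b(v) = v * (n-1) / n
Step 2: Substitute v = 37/100 and n = 5
Step 3: b = 37/100 * 4/5
Step 4: b = 37/125

37/125
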